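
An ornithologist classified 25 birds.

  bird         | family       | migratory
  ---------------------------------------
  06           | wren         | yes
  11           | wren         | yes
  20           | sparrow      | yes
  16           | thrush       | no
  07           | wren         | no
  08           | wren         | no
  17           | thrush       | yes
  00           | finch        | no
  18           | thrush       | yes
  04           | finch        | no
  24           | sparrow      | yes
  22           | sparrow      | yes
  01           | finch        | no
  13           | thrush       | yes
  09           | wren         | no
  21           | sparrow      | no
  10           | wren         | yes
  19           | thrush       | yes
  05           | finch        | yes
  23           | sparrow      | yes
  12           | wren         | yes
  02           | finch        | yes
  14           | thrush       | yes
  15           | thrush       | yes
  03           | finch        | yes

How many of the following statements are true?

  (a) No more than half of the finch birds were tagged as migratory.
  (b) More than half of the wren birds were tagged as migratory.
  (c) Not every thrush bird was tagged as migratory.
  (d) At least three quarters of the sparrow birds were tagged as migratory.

(a) finch: |A| = 6, |A ∩ B| = 3; needs |A ∩ B| ≤ |A ∖ B| — true.
(b) wren: |A| = 7, |A ∩ B| = 4; needs |A ∩ B| > |A ∖ B| — true.
(c) thrush: |A| = 7, |A ∩ B| = 6; needs A ⊄ B (|A ∖ B| ≥ 1) — true.
(d) sparrow: |A| = 5, |A ∩ B| = 4; needs |A ∩ B| / |A| ≥ 3/4 — true.

4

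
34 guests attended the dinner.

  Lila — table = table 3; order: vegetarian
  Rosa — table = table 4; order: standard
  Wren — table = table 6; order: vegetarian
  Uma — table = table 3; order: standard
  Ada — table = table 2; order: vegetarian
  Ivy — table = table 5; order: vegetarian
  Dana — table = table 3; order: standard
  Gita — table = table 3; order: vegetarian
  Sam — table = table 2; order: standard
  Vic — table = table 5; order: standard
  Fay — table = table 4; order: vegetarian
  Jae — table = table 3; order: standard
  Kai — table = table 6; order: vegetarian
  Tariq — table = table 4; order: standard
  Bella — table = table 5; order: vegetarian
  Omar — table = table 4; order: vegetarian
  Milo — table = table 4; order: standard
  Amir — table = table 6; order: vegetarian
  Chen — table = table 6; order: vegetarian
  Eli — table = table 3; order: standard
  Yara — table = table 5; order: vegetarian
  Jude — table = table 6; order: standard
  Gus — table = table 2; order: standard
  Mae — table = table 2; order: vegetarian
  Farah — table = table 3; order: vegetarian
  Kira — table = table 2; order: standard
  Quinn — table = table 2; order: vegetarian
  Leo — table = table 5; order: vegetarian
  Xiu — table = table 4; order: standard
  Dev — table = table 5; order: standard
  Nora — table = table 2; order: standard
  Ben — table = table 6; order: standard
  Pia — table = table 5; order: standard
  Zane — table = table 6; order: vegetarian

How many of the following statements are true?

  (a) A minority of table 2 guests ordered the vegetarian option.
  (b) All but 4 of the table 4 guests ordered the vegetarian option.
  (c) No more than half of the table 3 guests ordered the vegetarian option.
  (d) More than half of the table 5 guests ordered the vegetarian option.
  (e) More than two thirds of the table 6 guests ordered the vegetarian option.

(a) table 2: |A| = 7, |A ∩ B| = 3; needs |A ∩ B| < |A ∖ B| — true.
(b) table 4: |A| = 6, |A ∩ B| = 2; needs |A ∖ B| = 4 — true.
(c) table 3: |A| = 7, |A ∩ B| = 3; needs |A ∩ B| ≤ |A ∖ B| — true.
(d) table 5: |A| = 7, |A ∩ B| = 4; needs |A ∩ B| > |A ∖ B| — true.
(e) table 6: |A| = 7, |A ∩ B| = 5; needs |A ∩ B| / |A| > 2/3 — true.

5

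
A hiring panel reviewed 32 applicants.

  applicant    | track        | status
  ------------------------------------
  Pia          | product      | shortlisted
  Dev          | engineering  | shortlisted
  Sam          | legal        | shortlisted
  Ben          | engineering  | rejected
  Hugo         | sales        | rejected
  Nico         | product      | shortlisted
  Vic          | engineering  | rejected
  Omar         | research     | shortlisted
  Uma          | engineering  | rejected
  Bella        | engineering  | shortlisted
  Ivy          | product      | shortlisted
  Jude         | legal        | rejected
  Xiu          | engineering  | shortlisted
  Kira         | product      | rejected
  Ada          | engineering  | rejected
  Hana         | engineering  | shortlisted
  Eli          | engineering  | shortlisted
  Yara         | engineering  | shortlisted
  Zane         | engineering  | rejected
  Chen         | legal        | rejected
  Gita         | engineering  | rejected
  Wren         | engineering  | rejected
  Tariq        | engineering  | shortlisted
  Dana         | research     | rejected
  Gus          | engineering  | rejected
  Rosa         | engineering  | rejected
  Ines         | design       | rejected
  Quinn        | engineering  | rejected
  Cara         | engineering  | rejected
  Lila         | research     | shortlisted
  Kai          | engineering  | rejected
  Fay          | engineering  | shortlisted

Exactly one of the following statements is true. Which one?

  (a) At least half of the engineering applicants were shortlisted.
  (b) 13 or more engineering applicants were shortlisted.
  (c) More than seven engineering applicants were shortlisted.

|A| = 20, |A ∩ B| = 8, |A ∖ B| = 12.
(a) requires |A ∩ B| ≥ |A ∖ B|: false.
(b) requires |A ∩ B| ≥ 13: false.
(c) requires |A ∩ B| > 7: true.

(c)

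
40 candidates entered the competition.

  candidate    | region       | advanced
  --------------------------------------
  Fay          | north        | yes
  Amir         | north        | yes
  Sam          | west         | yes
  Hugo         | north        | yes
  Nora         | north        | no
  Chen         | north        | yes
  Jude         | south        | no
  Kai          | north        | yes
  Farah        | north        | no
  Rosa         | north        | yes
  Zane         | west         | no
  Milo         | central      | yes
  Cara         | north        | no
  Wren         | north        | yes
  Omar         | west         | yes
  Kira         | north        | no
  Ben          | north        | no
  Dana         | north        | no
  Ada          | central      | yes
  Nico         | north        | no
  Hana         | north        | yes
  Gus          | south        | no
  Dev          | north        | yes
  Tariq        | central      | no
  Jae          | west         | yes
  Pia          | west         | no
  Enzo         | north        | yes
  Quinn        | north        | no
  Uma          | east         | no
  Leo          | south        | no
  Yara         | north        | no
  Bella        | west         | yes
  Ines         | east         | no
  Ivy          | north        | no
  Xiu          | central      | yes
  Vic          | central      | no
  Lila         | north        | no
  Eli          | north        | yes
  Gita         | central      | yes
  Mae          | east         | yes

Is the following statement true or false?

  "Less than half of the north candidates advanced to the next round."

False

'Less than half of the north candidates advanced to the next round' holds iff |A ∩ B| < |A ∖ B|.
|A| = 22, |A ∩ B| = 11, |A ∖ B| = 11.
11 = 11, so the statement is false.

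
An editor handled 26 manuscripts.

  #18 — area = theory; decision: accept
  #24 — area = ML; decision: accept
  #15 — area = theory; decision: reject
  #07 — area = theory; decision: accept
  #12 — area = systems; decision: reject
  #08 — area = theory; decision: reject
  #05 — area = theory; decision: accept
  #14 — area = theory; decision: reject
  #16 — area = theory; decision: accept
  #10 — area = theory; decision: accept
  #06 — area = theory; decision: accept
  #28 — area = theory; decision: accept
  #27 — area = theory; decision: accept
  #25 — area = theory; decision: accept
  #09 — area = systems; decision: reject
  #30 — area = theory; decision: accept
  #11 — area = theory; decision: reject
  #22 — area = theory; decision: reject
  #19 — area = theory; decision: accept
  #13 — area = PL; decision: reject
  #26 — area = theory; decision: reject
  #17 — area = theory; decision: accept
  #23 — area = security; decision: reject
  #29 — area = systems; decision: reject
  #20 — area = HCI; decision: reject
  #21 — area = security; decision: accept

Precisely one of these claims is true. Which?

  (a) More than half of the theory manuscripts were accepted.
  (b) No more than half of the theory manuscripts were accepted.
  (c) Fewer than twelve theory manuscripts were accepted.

(a)

|A| = 18, |A ∩ B| = 12, |A ∖ B| = 6.
(a) requires |A ∩ B| > |A ∖ B|: true.
(b) requires |A ∩ B| ≤ |A ∖ B|: false.
(c) requires |A ∩ B| < 12: false.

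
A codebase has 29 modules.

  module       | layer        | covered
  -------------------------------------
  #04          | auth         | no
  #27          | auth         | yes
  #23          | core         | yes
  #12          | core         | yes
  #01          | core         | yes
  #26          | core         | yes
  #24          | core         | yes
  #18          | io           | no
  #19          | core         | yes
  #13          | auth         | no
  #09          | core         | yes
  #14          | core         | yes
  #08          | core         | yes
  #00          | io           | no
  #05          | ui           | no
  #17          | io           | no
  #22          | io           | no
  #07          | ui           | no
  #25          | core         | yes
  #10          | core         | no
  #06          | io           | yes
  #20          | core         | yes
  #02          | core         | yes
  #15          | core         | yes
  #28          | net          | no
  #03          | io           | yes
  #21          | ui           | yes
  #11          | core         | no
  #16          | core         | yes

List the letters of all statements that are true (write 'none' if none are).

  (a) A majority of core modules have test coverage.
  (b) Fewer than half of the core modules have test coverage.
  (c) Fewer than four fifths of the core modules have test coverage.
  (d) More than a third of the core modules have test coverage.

|A| = 16, |A ∩ B| = 14, |A ∖ B| = 2.
(a) |A ∩ B| > |A ∖ B|: holds.
(b) |A ∩ B| < |A ∖ B|: fails.
(c) |A ∩ B| / |A| < 4/5: fails.
(d) |A ∩ B| / |A| > 1/3: holds.

(a), (d)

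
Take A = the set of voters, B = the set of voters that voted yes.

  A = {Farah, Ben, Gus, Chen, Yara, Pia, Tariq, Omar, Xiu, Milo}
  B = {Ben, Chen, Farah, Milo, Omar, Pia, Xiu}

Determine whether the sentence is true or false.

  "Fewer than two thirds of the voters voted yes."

False

'Fewer than two thirds of the voters voted yes' holds iff |A ∩ B| / |A| < 2/3.
A (the restrictor) = {Farah, Ben, Gus, Chen, Yara, Pia, Tariq, Omar, Xiu, Milo}, |A| = 10.
A ∩ B = {Farah, Ben, Chen, Pia, Omar, Xiu, Milo}, so |A ∩ B| = 7.
A ∖ B = {Gus, Yara, Tariq}, so |A ∖ B| = 3.
|A ∩ B|/|A| = 7/10, so the statement is false.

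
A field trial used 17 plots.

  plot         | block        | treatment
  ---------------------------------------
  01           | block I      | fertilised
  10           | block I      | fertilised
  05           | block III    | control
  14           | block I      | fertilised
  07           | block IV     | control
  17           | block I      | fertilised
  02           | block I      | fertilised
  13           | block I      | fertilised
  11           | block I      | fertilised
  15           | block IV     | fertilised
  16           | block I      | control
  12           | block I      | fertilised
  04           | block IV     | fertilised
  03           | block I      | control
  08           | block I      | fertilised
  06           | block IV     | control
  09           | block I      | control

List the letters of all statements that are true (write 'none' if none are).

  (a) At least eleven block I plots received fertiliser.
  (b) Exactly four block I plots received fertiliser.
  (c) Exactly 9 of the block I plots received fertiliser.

|A| = 12, |A ∩ B| = 9, |A ∖ B| = 3.
(a) |A ∩ B| ≥ 11: fails.
(b) |A ∩ B| = 4: fails.
(c) |A ∩ B| = 9: holds.

(c)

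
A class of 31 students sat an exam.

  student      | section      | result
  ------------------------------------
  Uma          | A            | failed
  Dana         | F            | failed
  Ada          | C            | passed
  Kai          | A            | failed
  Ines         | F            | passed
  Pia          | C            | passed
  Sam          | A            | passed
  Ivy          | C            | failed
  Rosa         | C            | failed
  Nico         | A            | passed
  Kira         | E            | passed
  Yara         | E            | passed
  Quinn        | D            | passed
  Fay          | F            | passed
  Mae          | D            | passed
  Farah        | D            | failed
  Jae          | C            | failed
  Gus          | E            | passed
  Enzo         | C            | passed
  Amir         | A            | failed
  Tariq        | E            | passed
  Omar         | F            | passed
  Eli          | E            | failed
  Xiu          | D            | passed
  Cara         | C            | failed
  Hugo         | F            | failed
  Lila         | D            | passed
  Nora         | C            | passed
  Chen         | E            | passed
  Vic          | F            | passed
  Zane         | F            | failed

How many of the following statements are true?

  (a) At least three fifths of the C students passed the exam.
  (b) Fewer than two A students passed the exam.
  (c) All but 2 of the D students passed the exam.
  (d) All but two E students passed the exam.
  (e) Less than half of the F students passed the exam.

(a) C: |A| = 8, |A ∩ B| = 4; needs |A ∩ B| / |A| ≥ 3/5 — false.
(b) A: |A| = 5, |A ∩ B| = 2; needs |A ∩ B| < 2 — false.
(c) D: |A| = 5, |A ∩ B| = 4; needs |A ∖ B| = 2 — false.
(d) E: |A| = 6, |A ∩ B| = 5; needs |A ∖ B| = 2 — false.
(e) F: |A| = 7, |A ∩ B| = 4; needs |A ∩ B| < |A ∖ B| — false.

0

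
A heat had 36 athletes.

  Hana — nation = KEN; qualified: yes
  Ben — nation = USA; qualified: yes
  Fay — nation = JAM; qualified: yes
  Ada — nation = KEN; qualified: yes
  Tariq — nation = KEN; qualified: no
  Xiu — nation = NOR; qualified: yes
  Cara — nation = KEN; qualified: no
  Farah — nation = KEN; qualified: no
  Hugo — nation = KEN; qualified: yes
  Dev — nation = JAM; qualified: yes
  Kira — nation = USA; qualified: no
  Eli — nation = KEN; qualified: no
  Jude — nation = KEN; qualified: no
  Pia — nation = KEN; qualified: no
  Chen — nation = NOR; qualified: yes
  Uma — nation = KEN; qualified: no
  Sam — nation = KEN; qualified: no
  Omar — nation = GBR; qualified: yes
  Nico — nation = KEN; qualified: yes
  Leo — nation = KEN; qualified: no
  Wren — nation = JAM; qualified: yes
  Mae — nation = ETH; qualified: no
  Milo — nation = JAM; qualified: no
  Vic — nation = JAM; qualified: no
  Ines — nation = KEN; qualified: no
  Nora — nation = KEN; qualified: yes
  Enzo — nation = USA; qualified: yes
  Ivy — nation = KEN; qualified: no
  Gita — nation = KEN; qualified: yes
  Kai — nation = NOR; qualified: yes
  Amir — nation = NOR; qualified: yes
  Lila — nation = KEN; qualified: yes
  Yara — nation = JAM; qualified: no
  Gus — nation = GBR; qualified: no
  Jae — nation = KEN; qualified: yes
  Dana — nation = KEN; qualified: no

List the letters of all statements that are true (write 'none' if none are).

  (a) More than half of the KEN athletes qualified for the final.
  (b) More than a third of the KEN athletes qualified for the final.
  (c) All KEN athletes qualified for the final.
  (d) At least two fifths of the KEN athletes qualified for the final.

(b), (d)

|A| = 20, |A ∩ B| = 8, |A ∖ B| = 12.
(a) |A ∩ B| > |A ∖ B|: fails.
(b) |A ∩ B| / |A| > 1/3: holds.
(c) A ⊆ B, i.e. every element of A is in B (|A ∖ B| = 0): fails.
(d) |A ∩ B| / |A| ≥ 2/5: holds.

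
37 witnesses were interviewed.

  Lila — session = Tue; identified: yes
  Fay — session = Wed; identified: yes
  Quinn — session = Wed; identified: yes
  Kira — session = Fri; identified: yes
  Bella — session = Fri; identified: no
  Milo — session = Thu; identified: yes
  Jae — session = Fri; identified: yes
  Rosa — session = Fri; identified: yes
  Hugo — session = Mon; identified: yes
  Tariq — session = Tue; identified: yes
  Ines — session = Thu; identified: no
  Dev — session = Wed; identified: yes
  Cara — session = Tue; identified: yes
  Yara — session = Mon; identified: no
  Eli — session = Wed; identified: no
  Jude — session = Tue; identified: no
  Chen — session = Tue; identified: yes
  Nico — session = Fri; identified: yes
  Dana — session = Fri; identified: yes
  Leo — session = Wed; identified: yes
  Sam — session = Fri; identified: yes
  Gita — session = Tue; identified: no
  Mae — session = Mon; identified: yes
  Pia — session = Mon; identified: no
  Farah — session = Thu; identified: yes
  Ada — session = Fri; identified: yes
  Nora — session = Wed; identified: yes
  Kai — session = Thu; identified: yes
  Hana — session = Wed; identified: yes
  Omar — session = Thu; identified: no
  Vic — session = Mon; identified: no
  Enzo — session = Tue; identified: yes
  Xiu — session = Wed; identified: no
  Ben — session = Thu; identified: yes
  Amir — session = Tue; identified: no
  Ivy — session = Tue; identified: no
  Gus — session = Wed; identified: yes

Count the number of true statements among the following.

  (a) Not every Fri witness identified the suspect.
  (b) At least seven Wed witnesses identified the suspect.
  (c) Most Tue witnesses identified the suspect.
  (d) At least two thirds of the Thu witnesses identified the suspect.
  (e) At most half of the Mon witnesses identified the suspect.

(a) Fri: |A| = 8, |A ∩ B| = 7; needs A ⊄ B (|A ∖ B| ≥ 1) — true.
(b) Wed: |A| = 9, |A ∩ B| = 7; needs |A ∩ B| ≥ 7 — true.
(c) Tue: |A| = 9, |A ∩ B| = 5; needs |A ∩ B| > |A ∖ B| — true.
(d) Thu: |A| = 6, |A ∩ B| = 4; needs |A ∩ B| / |A| ≥ 2/3 — true.
(e) Mon: |A| = 5, |A ∩ B| = 2; needs |A ∩ B| ≤ |A ∖ B| — true.

5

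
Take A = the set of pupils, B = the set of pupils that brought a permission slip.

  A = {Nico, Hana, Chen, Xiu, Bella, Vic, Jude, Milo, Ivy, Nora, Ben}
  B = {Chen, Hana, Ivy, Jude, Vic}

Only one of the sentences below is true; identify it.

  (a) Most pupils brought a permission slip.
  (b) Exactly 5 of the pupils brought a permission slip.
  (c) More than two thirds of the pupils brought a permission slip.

|A| = 11, |A ∩ B| = 5, |A ∖ B| = 6.
(a) requires |A ∩ B| > |A ∖ B|: false.
(b) requires |A ∩ B| = 5: true.
(c) requires |A ∩ B| / |A| > 2/3: false.

(b)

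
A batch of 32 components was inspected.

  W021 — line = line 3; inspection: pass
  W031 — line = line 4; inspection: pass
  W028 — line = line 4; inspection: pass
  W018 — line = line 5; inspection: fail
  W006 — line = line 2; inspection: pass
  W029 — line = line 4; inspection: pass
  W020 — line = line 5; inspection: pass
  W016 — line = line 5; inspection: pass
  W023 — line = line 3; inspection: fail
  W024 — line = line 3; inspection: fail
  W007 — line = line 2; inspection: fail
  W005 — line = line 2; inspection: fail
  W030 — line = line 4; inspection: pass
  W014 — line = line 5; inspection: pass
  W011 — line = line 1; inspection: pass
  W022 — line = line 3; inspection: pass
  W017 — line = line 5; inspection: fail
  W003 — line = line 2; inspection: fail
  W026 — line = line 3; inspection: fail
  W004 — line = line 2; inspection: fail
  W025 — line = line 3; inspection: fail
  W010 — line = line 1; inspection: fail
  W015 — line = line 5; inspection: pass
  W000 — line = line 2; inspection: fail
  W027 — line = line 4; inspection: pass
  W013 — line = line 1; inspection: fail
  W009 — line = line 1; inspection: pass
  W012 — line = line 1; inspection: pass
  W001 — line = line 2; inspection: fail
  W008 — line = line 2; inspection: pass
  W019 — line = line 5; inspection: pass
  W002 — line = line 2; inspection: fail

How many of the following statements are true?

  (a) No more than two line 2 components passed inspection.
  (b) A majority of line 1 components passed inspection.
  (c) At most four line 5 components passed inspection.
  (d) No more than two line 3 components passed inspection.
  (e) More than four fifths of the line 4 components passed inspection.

4

(a) line 2: |A| = 9, |A ∩ B| = 2; needs |A ∩ B| ≤ 2 — true.
(b) line 1: |A| = 5, |A ∩ B| = 3; needs |A ∩ B| > |A ∖ B| — true.
(c) line 5: |A| = 7, |A ∩ B| = 5; needs |A ∩ B| ≤ 4 — false.
(d) line 3: |A| = 6, |A ∩ B| = 2; needs |A ∩ B| ≤ 2 — true.
(e) line 4: |A| = 5, |A ∩ B| = 5; needs |A ∩ B| / |A| > 4/5 — true.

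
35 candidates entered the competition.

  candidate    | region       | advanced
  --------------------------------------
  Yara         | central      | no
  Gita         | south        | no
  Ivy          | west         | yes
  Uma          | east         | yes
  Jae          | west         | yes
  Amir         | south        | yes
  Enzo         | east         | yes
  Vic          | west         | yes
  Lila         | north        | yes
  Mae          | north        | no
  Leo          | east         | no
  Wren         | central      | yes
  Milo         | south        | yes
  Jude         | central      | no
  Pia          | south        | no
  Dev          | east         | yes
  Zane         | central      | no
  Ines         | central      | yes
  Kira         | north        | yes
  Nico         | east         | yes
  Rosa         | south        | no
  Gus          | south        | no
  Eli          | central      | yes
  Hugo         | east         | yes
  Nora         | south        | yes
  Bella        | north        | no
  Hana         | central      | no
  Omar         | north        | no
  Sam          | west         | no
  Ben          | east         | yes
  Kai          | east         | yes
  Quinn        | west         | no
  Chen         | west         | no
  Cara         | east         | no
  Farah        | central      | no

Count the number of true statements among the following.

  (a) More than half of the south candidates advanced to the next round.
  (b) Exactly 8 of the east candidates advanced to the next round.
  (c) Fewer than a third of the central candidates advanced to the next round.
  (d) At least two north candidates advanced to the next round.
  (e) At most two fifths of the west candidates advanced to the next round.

1

(a) south: |A| = 7, |A ∩ B| = 3; needs |A ∩ B| > |A ∖ B| — false.
(b) east: |A| = 9, |A ∩ B| = 7; needs |A ∩ B| = 8 — false.
(c) central: |A| = 8, |A ∩ B| = 3; needs |A ∩ B| / |A| < 1/3 — false.
(d) north: |A| = 5, |A ∩ B| = 2; needs |A ∩ B| ≥ 2 — true.
(e) west: |A| = 6, |A ∩ B| = 3; needs |A ∩ B| / |A| ≤ 2/5 — false.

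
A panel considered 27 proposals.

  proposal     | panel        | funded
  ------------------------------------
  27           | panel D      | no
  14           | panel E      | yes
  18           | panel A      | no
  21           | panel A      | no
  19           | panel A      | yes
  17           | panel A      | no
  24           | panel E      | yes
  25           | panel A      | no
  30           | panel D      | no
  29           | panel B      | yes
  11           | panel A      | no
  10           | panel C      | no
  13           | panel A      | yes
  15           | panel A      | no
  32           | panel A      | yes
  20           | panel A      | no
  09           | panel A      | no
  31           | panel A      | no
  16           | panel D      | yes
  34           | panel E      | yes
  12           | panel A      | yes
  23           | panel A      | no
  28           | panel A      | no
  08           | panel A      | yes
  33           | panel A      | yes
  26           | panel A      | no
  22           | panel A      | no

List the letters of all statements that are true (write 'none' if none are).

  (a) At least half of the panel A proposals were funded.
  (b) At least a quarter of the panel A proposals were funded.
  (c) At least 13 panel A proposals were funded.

(b)

|A| = 19, |A ∩ B| = 6, |A ∖ B| = 13.
(a) |A ∩ B| ≥ |A ∖ B|: fails.
(b) |A ∩ B| / |A| ≥ 1/4: holds.
(c) |A ∩ B| ≥ 13: fails.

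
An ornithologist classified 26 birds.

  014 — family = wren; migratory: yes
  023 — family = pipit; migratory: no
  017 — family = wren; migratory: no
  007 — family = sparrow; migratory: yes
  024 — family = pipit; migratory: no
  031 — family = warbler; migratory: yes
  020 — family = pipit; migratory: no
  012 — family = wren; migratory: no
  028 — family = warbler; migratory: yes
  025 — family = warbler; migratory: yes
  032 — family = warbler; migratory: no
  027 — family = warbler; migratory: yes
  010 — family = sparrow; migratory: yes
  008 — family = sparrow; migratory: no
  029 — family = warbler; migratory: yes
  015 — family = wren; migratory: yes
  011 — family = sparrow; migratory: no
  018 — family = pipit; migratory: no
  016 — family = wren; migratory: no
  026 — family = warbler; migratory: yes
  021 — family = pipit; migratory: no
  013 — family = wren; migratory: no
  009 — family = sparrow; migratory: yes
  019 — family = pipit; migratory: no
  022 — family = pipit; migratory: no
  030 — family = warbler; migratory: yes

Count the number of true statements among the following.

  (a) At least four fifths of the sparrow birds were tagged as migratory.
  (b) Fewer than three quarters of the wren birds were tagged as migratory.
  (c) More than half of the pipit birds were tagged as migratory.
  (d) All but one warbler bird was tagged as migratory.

2

(a) sparrow: |A| = 5, |A ∩ B| = 3; needs |A ∩ B| / |A| ≥ 4/5 — false.
(b) wren: |A| = 6, |A ∩ B| = 2; needs |A ∩ B| / |A| < 3/4 — true.
(c) pipit: |A| = 7, |A ∩ B| = 0; needs |A ∩ B| > |A ∖ B| — false.
(d) warbler: |A| = 8, |A ∩ B| = 7; needs |A ∖ B| = 1 — true.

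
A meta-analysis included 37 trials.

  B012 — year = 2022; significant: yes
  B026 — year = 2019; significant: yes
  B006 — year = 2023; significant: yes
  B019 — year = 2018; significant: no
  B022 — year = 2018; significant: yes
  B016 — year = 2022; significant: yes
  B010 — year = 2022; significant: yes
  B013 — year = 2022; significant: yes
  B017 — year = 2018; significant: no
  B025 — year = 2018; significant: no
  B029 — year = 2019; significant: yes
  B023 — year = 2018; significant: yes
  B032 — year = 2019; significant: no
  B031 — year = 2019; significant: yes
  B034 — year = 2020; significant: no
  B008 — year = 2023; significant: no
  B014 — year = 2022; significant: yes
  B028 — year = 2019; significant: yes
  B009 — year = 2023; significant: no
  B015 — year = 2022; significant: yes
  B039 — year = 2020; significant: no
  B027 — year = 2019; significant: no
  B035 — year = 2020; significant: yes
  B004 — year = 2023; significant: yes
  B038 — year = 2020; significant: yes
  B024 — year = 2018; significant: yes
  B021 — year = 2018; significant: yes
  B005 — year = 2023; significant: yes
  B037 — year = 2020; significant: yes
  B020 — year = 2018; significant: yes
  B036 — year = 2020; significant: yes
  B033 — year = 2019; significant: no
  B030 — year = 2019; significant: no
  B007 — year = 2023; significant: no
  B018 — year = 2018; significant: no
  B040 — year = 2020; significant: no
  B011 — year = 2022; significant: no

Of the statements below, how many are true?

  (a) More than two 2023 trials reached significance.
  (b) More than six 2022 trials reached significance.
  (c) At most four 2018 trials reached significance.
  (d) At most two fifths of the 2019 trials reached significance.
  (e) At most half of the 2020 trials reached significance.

(a) 2023: |A| = 6, |A ∩ B| = 3; needs |A ∩ B| > 2 — true.
(b) 2022: |A| = 7, |A ∩ B| = 6; needs |A ∩ B| > 6 — false.
(c) 2018: |A| = 9, |A ∩ B| = 5; needs |A ∩ B| ≤ 4 — false.
(d) 2019: |A| = 8, |A ∩ B| = 4; needs |A ∩ B| / |A| ≤ 2/5 — false.
(e) 2020: |A| = 7, |A ∩ B| = 4; needs |A ∩ B| ≤ |A ∖ B| — false.

1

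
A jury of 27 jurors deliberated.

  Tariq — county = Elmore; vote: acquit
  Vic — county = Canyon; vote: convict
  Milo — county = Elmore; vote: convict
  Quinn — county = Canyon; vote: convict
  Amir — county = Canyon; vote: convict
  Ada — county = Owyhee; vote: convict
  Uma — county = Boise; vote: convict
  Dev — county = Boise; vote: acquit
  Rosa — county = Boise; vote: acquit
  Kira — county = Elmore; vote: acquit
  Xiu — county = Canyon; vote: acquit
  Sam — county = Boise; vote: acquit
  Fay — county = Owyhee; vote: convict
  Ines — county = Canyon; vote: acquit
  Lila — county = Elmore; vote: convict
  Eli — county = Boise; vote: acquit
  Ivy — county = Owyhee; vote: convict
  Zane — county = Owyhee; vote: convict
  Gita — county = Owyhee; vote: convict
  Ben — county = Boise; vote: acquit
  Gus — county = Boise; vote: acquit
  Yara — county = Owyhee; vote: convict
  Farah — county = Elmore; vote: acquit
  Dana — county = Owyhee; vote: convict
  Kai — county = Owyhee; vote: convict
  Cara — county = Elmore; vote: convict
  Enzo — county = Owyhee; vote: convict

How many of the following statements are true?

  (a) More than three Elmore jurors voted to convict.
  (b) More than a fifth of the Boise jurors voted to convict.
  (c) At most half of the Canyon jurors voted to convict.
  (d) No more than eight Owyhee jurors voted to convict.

0

(a) Elmore: |A| = 6, |A ∩ B| = 3; needs |A ∩ B| > 3 — false.
(b) Boise: |A| = 7, |A ∩ B| = 1; needs |A ∩ B| / |A| > 1/5 — false.
(c) Canyon: |A| = 5, |A ∩ B| = 3; needs |A ∩ B| ≤ |A ∖ B| — false.
(d) Owyhee: |A| = 9, |A ∩ B| = 9; needs |A ∩ B| ≤ 8 — false.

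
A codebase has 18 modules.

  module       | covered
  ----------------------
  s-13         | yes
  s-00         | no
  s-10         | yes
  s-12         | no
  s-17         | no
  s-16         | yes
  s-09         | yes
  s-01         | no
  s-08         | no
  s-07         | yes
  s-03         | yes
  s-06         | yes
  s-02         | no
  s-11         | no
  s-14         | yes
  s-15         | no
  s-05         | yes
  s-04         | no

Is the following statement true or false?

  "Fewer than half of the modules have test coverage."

False

'Fewer than half of the modules have test coverage' holds iff |A ∩ B| < |A ∖ B|.
|A| = 18, |A ∩ B| = 9, |A ∖ B| = 9.
9 = 9, so the statement is false.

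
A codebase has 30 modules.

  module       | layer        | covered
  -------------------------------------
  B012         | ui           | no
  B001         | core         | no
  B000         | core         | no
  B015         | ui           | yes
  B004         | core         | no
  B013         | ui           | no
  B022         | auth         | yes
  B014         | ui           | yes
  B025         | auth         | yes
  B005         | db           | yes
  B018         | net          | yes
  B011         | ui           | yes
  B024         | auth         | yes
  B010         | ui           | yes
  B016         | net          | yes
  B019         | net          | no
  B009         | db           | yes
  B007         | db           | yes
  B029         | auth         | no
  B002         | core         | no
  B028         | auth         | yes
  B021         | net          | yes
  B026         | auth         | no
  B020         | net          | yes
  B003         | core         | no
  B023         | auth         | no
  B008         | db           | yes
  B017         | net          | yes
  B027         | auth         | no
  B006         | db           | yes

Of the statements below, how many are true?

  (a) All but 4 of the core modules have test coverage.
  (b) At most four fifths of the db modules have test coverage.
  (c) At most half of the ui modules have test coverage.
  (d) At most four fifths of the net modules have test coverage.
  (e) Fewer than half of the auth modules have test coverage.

(a) core: |A| = 5, |A ∩ B| = 0; needs |A ∖ B| = 4 — false.
(b) db: |A| = 5, |A ∩ B| = 5; needs |A ∩ B| / |A| ≤ 4/5 — false.
(c) ui: |A| = 6, |A ∩ B| = 4; needs |A ∩ B| ≤ |A ∖ B| — false.
(d) net: |A| = 6, |A ∩ B| = 5; needs |A ∩ B| / |A| ≤ 4/5 — false.
(e) auth: |A| = 8, |A ∩ B| = 4; needs |A ∩ B| < |A ∖ B| — false.

0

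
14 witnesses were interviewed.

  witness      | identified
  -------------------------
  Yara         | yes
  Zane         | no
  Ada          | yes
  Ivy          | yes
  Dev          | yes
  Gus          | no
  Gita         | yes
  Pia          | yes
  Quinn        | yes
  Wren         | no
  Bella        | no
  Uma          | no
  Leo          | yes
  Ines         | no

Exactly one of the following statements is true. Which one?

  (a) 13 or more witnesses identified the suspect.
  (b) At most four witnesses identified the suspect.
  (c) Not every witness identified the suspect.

|A| = 14, |A ∩ B| = 8, |A ∖ B| = 6.
(a) requires |A ∩ B| ≥ 13: false.
(b) requires |A ∩ B| ≤ 4: false.
(c) requires A ⊄ B (|A ∖ B| ≥ 1): true.

(c)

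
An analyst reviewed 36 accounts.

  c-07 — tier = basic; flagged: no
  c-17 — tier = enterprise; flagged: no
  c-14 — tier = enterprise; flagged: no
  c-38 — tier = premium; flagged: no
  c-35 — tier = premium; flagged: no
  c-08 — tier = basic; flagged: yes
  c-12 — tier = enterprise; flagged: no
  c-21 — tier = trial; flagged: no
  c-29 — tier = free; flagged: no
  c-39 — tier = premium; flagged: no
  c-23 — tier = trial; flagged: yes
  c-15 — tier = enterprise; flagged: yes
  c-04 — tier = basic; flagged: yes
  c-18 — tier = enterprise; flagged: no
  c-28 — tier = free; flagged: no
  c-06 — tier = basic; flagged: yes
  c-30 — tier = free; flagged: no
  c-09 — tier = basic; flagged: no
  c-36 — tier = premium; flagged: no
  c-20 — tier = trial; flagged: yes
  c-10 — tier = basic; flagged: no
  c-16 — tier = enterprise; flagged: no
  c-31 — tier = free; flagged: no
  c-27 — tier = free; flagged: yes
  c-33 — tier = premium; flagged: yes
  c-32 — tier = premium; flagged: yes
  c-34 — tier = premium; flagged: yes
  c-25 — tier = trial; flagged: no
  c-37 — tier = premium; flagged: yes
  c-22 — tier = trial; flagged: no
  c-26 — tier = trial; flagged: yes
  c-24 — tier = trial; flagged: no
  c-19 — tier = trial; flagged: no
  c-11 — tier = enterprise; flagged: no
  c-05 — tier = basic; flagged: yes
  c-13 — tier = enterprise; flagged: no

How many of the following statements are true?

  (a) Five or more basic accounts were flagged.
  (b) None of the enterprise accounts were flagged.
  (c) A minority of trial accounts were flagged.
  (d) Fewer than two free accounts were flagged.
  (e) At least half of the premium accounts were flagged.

3

(a) basic: |A| = 7, |A ∩ B| = 4; needs |A ∩ B| ≥ 5 — false.
(b) enterprise: |A| = 8, |A ∩ B| = 1; needs A ∩ B = ∅ (|A ∩ B| = 0) — false.
(c) trial: |A| = 8, |A ∩ B| = 3; needs |A ∩ B| < |A ∖ B| — true.
(d) free: |A| = 5, |A ∩ B| = 1; needs |A ∩ B| < 2 — true.
(e) premium: |A| = 8, |A ∩ B| = 4; needs |A ∩ B| ≥ |A ∖ B| — true.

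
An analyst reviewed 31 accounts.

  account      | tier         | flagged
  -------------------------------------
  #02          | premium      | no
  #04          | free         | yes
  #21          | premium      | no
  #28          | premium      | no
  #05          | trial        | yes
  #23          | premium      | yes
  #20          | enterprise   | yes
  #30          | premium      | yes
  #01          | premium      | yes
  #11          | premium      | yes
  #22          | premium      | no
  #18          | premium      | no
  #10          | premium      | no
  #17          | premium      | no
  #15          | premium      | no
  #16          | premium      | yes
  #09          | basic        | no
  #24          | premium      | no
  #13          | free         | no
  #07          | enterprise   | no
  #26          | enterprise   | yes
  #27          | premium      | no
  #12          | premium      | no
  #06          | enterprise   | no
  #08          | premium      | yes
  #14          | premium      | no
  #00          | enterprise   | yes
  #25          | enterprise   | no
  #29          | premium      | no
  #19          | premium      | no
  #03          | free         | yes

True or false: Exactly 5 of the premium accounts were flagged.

'Exactly 5 of the premium accounts were flagged' holds iff |A ∩ B| = 5.
|A| = 20, |A ∩ B| = 6, |A ∖ B| = 14.
|A ∩ B| = 6, so the statement is false.

False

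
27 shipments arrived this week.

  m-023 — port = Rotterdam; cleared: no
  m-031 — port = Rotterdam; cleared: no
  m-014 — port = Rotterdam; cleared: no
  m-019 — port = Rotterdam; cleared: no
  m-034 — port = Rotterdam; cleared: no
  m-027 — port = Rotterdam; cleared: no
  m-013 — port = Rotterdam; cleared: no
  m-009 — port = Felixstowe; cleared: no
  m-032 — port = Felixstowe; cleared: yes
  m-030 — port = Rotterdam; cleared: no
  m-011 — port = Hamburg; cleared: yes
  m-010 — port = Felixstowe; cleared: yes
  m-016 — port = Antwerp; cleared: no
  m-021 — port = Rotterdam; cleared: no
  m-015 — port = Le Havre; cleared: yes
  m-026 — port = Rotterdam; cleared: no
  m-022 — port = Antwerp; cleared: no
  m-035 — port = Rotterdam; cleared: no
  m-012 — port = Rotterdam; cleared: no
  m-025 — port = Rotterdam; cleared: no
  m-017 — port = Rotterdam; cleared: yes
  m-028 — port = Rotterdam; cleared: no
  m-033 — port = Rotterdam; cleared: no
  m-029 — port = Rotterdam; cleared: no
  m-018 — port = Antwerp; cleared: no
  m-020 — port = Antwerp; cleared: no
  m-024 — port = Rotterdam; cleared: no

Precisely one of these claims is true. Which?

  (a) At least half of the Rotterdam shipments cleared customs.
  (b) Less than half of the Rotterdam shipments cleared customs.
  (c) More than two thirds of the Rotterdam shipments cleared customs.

(b)

|A| = 18, |A ∩ B| = 1, |A ∖ B| = 17.
(a) requires |A ∩ B| ≥ |A ∖ B|: false.
(b) requires |A ∩ B| < |A ∖ B|: true.
(c) requires |A ∩ B| / |A| > 2/3: false.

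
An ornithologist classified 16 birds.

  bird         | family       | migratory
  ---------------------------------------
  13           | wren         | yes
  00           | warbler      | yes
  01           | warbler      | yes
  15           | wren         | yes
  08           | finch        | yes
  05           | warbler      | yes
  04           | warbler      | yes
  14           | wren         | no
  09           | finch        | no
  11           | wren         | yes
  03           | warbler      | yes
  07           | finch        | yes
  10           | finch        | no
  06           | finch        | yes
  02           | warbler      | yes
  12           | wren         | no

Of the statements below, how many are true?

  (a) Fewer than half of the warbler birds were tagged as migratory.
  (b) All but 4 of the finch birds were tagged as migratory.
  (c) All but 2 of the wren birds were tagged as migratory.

1

(a) warbler: |A| = 6, |A ∩ B| = 6; needs |A ∩ B| < |A ∖ B| — false.
(b) finch: |A| = 5, |A ∩ B| = 3; needs |A ∖ B| = 4 — false.
(c) wren: |A| = 5, |A ∩ B| = 3; needs |A ∖ B| = 2 — true.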